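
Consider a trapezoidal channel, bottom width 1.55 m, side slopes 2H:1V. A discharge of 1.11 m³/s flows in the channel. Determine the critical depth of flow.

At critical depth, Q² T / (g A³) = 1, i.e. A³/T = Q²/g = 1.11²/9.81 = 0.1256.
Try y = 0.277 m: A³/T = 0.07448 — short.
Try y = 0.323 m: A³/T = 0.1256 — close enough.

y_c = 0.323 m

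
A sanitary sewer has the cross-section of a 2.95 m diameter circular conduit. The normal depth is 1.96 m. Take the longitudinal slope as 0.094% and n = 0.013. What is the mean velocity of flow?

V = 2.13 m/s

For a circular section of diameter D = 2.95 m at depth y = 1.96 m, the central angle is θ = 2 arccos(1 − 2y/D) = 3.812 rad. Then A = (D²/8)(θ − sin θ) = 4.822 m² and P = Dθ/2 = 5.622 m.
Hydraulic radius R = A/P = 4.822/5.622 = 0.8577 m.
From Manning's equation, V = (1/n) R^(2/3) S^(1/2) = (1/0.013) × 0.8577^(2/3) × 0.00094^(1/2) = 2.13 m/s.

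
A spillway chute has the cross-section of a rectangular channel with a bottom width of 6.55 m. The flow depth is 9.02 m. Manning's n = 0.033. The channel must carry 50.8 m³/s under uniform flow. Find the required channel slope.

S = 0.00025

Flow area A = b·y = 6.55 × 9.02 = 59.08 m². Wetted perimeter P = b + 2y = 6.55 + 2×9.02 = 24.59 m.
Hydraulic radius R = A/P = 59.08/24.59 = 2.403 m.
From Manning's equation, S = [nQ / (1 A R^(2/3))]² = [0.033 × 50.8 / (1 × 59.08 × 2.403^(2/3))]² = 0.00025.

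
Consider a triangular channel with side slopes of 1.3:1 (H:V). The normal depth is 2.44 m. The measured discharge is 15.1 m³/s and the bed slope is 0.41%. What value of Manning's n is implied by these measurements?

For a triangular section with side slope z = 1.3: A = zy² = 1.3×2.44² = 7.74 m²; P = 2y√(1+z²) = 2×2.44×1.64 = 8.004 m.
Hydraulic radius R = A/P = 7.74/8.004 = 0.967 m.
Rearranging Manning's equation: n = (1/Q) A R^(2/3) S^(1/2) = (1/15.1) × 7.74 × 0.967^(2/3) × √0.0041 = 0.0321.

n = 0.0321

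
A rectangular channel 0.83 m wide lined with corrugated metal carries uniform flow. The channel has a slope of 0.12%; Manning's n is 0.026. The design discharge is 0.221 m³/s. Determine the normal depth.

Manning's equation rearranged: A R^(2/3) = nQ / (1·√S) = 0.026 × 0.221 / (√0.0012) = 0.1659.
At y = 0.572 m: A R^(2/3) = 0.1836 — over.
At y = 0.405 m: A R^(2/3) = 0.1169 — short.
At y = 0.529 m: A R^(2/3) = 0.166 — close enough.

y_n = 0.529 m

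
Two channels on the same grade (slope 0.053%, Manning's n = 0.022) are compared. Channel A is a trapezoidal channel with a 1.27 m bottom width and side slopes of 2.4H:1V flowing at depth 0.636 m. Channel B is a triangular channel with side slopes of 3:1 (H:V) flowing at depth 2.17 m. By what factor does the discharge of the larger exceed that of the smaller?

Channel A: With bottom width b = 1.27 m and side slope z = 2.4: A = (b + zy)y = (1.27 + 2.4×0.636)×0.636 = 1.779 m²; P = b + 2y√(1+z²) = 1.27 + 2×0.636×2.6 = 4.577 m. Hydraulic radius R = A/P = 1.779/4.577 = 0.3886 m. Q_A = (1/0.022)·1.779·0.3886^(2/3)·√0.00053 = 0.991 m³/s.
Channel B: For a triangular section with side slope z = 3: A = zy² = 3×2.17² = 14.13 m²; P = 2y√(1+z²) = 2×2.17×3.162 = 13.72 m. Hydraulic radius R = A/P = 14.13/13.72 = 1.029 m. Q_B = (1/0.022)·14.13·1.029^(2/3)·√0.00053 = 15.07 m³/s.
The larger discharge is 15.07 m³/s and the smaller is 0.991 m³/s; the ratio is 15.2.

15.2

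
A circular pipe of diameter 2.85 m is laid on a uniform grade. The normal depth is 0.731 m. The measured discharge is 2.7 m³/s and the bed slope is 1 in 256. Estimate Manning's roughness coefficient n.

For a circular section of diameter D = 2.85 m at depth y = 0.731 m, the central angle is θ = 2 arccos(1 − 2y/D) = 2.124 rad. Then A = (D²/8)(θ − sin θ) = 1.293 m² and P = Dθ/2 = 3.027 m.
Hydraulic radius R = A/P = 1.293/3.027 = 0.4272 m.
Rearranging Manning's equation: n = (1/Q) A R^(2/3) S^(1/2) = (1/2.7) × 1.293 × 0.4272^(2/3) × √0.003906 = 0.017.

n = 0.017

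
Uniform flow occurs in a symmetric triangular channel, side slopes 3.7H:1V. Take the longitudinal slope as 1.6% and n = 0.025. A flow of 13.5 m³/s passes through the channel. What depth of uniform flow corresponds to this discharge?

y_n = 1.06 m

Manning's equation rearranged: A R^(2/3) = nQ / (1·√S) = 0.025 × 13.5 / (√0.016) = 2.668.
Try y = 0.932 m: A R^(2/3) = 1.887 — short.
Try y = 1.06 m: A R^(2/3) = 2.659 — close enough.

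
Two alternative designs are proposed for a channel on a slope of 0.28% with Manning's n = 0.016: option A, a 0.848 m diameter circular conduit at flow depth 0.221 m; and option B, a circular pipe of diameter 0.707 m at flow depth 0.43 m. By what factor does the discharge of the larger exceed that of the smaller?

Channel A: For a circular section of diameter D = 0.848 m at depth y = 0.221 m, the central angle is θ = 2 arccos(1 − 2y/D) = 2.143 rad. Then A = (D²/8)(θ − sin θ) = 0.1171 m² and P = Dθ/2 = 0.9087 m. Hydraulic radius R = A/P = 0.1171/0.9087 = 0.1288 m. Q_A = (1/0.016)·0.1171·0.1288^(2/3)·√0.0028 = 0.09877 m³/s.
Channel B: For a circular section of diameter D = 0.707 m at depth y = 0.43 m, the central angle is θ = 2 arccos(1 − 2y/D) = 3.578 rad. Then A = (D²/8)(θ − sin θ) = 0.25 m² and P = Dθ/2 = 1.265 m. Hydraulic radius R = A/P = 0.25/1.265 = 0.1976 m. Q_B = (1/0.016)·0.25·0.1976^(2/3)·√0.0028 = 0.2805 m³/s.
The larger discharge is 0.2805 m³/s and the smaller is 0.09877 m³/s; the ratio is 2.84.

2.84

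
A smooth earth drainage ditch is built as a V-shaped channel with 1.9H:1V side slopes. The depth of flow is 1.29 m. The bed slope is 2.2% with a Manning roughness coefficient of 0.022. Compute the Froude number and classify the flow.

supercritical

For a triangular section with side slope z = 1.9: A = zy² = 1.9×1.29² = 3.162 m²; P = 2y√(1+z²) = 2×1.29×2.147 = 5.539 m.
Hydraulic radius R = A/P = 3.162/5.539 = 0.5708 m.
V = (1/n) R^(2/3) √S = (1/0.022) × 0.5708^(2/3) × √0.022 = 4.639 m/s. Hydraulic depth D_h = A/T = 3.162/4.902 = 0.645 m.
Froude number Fr = V/√(g·D_h) = 4.639/√(9.81×0.645) = 1.84, which is greater than 1, so the flow is supercritical.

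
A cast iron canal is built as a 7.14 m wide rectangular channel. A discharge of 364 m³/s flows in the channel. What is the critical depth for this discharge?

y_c = 6.42 m

For a rectangular channel, critical depth y_c = (q²/g)^(1/3) where q = Q/b = 364/7.14 = 50.98 m²/s.
So y_c = (50.98²/9.81)^(1/3) = 6.42 m.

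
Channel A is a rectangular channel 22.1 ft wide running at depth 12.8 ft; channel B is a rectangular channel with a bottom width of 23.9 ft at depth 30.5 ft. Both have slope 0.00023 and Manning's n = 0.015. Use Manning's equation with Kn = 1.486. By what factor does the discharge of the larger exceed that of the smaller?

3.3

Channel A: Flow area A = b·y = 22.1 × 12.8 = 282.9 ft². Wetted perimeter P = b + 2y = 22.1 + 2×12.8 = 47.7 ft. Hydraulic radius R = A/P = 282.9/47.7 = 5.93 ft. Q_A = (1.486/0.015)·282.9·5.93^(2/3)·√0.00023 = 1392 ft³/s.
Channel B: Flow area A = b·y = 23.9 × 30.5 = 728.9 ft². Wetted perimeter P = b + 2y = 23.9 + 2×30.5 = 84.9 ft. Hydraulic radius R = A/P = 728.9/84.9 = 8.586 ft. Q_B = (1.486/0.015)·728.9·8.586^(2/3)·√0.00023 = 4592 ft³/s.
The larger discharge is 4592 ft³/s and the smaller is 1392 ft³/s; the ratio is 3.3.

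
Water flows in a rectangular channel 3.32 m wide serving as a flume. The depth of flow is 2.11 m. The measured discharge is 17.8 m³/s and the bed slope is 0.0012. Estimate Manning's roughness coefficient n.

Flow area A = b·y = 3.32 × 2.11 = 7.005 m². Wetted perimeter P = b + 2y = 3.32 + 2×2.11 = 7.54 m.
Hydraulic radius R = A/P = 7.005/7.54 = 0.9291 m.
Rearranging Manning's equation: n = (1/Q) A R^(2/3) S^(1/2) = (1/17.8) × 7.005 × 0.9291^(2/3) × √0.0012 = 0.013.

n = 0.013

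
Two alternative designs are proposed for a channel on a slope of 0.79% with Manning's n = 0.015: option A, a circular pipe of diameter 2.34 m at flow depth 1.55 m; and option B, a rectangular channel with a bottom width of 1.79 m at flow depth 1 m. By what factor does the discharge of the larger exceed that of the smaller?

2.15

Channel A: For a circular section of diameter D = 2.34 m at depth y = 1.55 m, the central angle is θ = 2 arccos(1 − 2y/D) = 3.803 rad. Then A = (D²/8)(θ − sin θ) = 3.024 m² and P = Dθ/2 = 4.45 m. Hydraulic radius R = A/P = 3.024/4.45 = 0.6795 m. Q_A = (1/0.015)·3.024·0.6795^(2/3)·√0.0079 = 13.85 m³/s.
Channel B: Flow area A = b·y = 1.79 × 1 = 1.79 m². Wetted perimeter P = b + 2y = 1.79 + 2×1 = 3.79 m. Hydraulic radius R = A/P = 1.79/3.79 = 0.4723 m. Q_B = (1/0.015)·1.79·0.4723^(2/3)·√0.0079 = 6.433 m³/s.
The larger discharge is 13.85 m³/s and the smaller is 6.433 m³/s; the ratio is 2.15.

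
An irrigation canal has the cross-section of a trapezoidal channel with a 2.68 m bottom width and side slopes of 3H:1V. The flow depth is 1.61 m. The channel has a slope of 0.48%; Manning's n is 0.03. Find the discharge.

With bottom width b = 2.68 m and side slope z = 3: A = (b + zy)y = (2.68 + 3×1.61)×1.61 = 12.09 m²; P = b + 2y√(1+z²) = 2.68 + 2×1.61×3.162 = 12.86 m.
Hydraulic radius R = A/P = 12.09/12.86 = 0.94 m.
Manning's equation: Q = (1/n) A R^(2/3) S^(1/2) = (1/0.03) × 12.09 × 0.94^(2/3) × 0.0048^(1/2) = 26.8 m³/s.

Q = 26.8 m³/s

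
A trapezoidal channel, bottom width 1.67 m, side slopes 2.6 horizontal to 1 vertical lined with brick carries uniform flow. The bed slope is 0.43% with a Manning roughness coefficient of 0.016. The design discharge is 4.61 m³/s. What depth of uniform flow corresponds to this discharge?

y_n = 0.627 m

Manning's equation rearranged: A R^(2/3) = nQ / (1·√S) = 0.016 × 4.61 / (√0.0043) = 1.125.
Trying y = 0.736 m: A R^(2/3) = 1.565 — over.
Trying y = 0.532 m: A R^(2/3) = 0.8075 — short.
Trying y = 0.627 m: A R^(2/3) = 1.125 — ≈ 1.125.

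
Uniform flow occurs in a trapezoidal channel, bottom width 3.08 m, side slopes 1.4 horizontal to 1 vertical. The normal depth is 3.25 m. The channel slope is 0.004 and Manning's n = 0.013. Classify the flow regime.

supercritical

With bottom width b = 3.08 m and side slope z = 1.4: A = (b + zy)y = (3.08 + 1.4×3.25)×3.25 = 24.8 m²; P = b + 2y√(1+z²) = 3.08 + 2×3.25×1.72 = 14.26 m.
Hydraulic radius R = A/P = 24.8/14.26 = 1.739 m.
V = (1/n) R^(2/3) √S = (1/0.013) × 1.739^(2/3) × √0.004 = 7.034 m/s. Hydraulic depth D_h = A/T = 24.8/12.18 = 2.036 m.
Froude number Fr = V/√(g·D_h) = 7.034/√(9.81×2.036) = 1.57, which is greater than 1, so the flow is supercritical.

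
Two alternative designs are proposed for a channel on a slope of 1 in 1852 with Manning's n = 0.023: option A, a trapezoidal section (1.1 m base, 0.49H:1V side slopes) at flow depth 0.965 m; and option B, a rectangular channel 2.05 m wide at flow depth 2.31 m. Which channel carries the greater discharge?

Channel A: With bottom width b = 1.1 m and side slope z = 0.49: A = (b + zy)y = (1.1 + 0.49×0.965)×0.965 = 1.518 m²; P = b + 2y√(1+z²) = 1.1 + 2×0.965×1.114 = 3.249 m. Hydraulic radius R = A/P = 1.518/3.249 = 0.4671 m. Q_A = (1/0.023)·1.518·0.4671^(2/3)·√0.00054 = 0.9232 m³/s.
Channel B: Flow area A = b·y = 2.05 × 2.31 = 4.736 m². Wetted perimeter P = b + 2y = 2.05 + 2×2.31 = 6.67 m. Hydraulic radius R = A/P = 4.736/6.67 = 0.71 m. Q_B = (1/0.023)·4.736·0.71^(2/3)·√0.00054 = 3.808 m³/s.
Q_A = 0.9232 m³/s vs Q_B = 3.808 m³/s, so channel B carries more.

channel B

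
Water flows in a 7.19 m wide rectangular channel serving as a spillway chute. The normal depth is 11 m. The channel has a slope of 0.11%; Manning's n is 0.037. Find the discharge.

Q = 138 m³/s

Flow area A = b·y = 7.19 × 11 = 79.09 m². Wetted perimeter P = b + 2y = 7.19 + 2×11 = 29.19 m.
Hydraulic radius R = A/P = 79.09/29.19 = 2.709 m.
Manning's equation: Q = (1/n) A R^(2/3) S^(1/2) = (1/0.037) × 79.09 × 2.709^(2/3) × 0.0011^(1/2) = 138 m³/s.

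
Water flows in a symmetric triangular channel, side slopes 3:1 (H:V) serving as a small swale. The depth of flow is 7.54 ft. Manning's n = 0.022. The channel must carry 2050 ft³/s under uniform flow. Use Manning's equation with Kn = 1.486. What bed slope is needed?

S = 0.00579

For a triangular section with side slope z = 3: A = zy² = 3×7.54² = 170.6 ft²; P = 2y√(1+z²) = 2×7.54×3.162 = 47.69 ft.
Hydraulic radius R = A/P = 170.6/47.69 = 3.577 ft.
From Manning's equation, S = [nQ / (1.486 A R^(2/3))]² = [0.022 × 2050 / (1.486 × 170.6 × 3.577^(2/3))]² = 0.00579.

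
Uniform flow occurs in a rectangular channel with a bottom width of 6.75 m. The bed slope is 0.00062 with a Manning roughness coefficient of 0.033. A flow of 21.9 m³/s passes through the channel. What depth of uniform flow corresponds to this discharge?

Manning's equation rearranged: A R^(2/3) = nQ / (1·√S) = 0.033 × 21.9 / (√0.00062) = 29.02.
At y = 2.75 m: A R^(2/3) = 24.49 — low.
At y = 3.12 m: A R^(2/3) = 29.06 — matches.

y_n = 3.12 m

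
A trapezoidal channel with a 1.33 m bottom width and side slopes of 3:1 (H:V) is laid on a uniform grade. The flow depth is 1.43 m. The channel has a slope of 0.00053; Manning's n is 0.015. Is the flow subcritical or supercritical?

subcritical

With bottom width b = 1.33 m and side slope z = 3: A = (b + zy)y = (1.33 + 3×1.43)×1.43 = 8.037 m²; P = b + 2y√(1+z²) = 1.33 + 2×1.43×3.162 = 10.37 m.
Hydraulic radius R = A/P = 8.037/10.37 = 0.7747 m.
V = (1/n) R^(2/3) √S = (1/0.015) × 0.7747^(2/3) × √0.00053 = 1.295 m/s. Hydraulic depth D_h = A/T = 8.037/9.91 = 0.811 m.
Froude number Fr = V/√(g·D_h) = 1.295/√(9.81×0.811) = 0.459, which is less than 1, so the flow is subcritical.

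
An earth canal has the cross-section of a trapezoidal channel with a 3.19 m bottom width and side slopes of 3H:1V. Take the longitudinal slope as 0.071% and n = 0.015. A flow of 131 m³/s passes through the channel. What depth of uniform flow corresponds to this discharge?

Manning's equation rearranged: A R^(2/3) = nQ / (1·√S) = 0.015 × 131 / (√0.00071) = 73.75.
At y = 2.45 m: A R^(2/3) = 32.04 — too small.
At y = 4.41 m: A R^(2/3) = 127.3 — too large.
At y = 3.51 m: A R^(2/3) = 73.79 — matches.

y_n = 3.51 m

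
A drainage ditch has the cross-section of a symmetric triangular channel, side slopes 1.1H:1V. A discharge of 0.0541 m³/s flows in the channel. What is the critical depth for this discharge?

y_c = 0.218 m

At critical depth, Q² T / (g A³) = 1, i.e. A³/T = Q²/g = 0.0541²/9.81 = 0.0002983.
Try y = 0.238 m: A³/T = 0.000462 — high.
Try y = 0.185 m: A³/T = 0.0001311 — low.
Try y = 0.218 m: A³/T = 0.0002979 — matches.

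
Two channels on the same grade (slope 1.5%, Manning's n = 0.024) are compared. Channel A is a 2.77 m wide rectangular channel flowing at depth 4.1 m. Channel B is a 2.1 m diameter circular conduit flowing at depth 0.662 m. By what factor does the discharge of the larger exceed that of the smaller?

23.9

Channel A: Flow area A = b·y = 2.77 × 4.1 = 11.36 m². Wetted perimeter P = b + 2y = 2.77 + 2×4.1 = 10.97 m. Hydraulic radius R = A/P = 11.36/10.97 = 1.035 m. Q_A = (1/0.024)·11.36·1.035^(2/3)·√0.015 = 59.31 m³/s.
Channel B: For a circular section of diameter D = 2.1 m at depth y = 0.662 m, the central angle is θ = 2 arccos(1 − 2y/D) = 2.385 rad. Then A = (D²/8)(θ − sin θ) = 0.9359 m² and P = Dθ/2 = 2.504 m. Hydraulic radius R = A/P = 0.9359/2.504 = 0.3738 m. Q_B = (1/0.024)·0.9359·0.3738^(2/3)·√0.015 = 2.478 m³/s.
The larger discharge is 59.31 m³/s and the smaller is 2.478 m³/s; the ratio is 23.9.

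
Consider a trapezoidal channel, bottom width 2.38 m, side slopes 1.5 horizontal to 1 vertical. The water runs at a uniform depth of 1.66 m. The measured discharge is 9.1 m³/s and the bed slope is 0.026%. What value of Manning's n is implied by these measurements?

n = 0.014

With bottom width b = 2.38 m and side slope z = 1.5: A = (b + zy)y = (2.38 + 1.5×1.66)×1.66 = 8.084 m²; P = b + 2y√(1+z²) = 2.38 + 2×1.66×1.803 = 8.365 m.
Hydraulic radius R = A/P = 8.084/8.365 = 0.9664 m.
Rearranging Manning's equation: n = (1/Q) A R^(2/3) S^(1/2) = (1/9.1) × 8.084 × 0.9664^(2/3) × √0.00026 = 0.014.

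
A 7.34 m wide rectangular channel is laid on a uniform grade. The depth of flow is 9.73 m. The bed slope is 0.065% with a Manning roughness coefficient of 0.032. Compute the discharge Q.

Q = 109 m³/s

Flow area A = b·y = 7.34 × 9.73 = 71.42 m². Wetted perimeter P = b + 2y = 7.34 + 2×9.73 = 26.8 m.
Hydraulic radius R = A/P = 71.42/26.8 = 2.665 m.
Manning's equation: Q = (1/n) A R^(2/3) S^(1/2) = (1/0.032) × 71.42 × 2.665^(2/3) × 0.00065^(1/2) = 109 m³/s.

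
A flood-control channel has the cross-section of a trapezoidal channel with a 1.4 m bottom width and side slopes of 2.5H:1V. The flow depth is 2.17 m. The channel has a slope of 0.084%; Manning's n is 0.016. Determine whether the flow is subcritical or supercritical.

subcritical

With bottom width b = 1.4 m and side slope z = 2.5: A = (b + zy)y = (1.4 + 2.5×2.17)×2.17 = 14.81 m²; P = b + 2y√(1+z²) = 1.4 + 2×2.17×2.693 = 13.09 m.
Hydraulic radius R = A/P = 14.81/13.09 = 1.132 m.
V = (1/n) R^(2/3) √S = (1/0.016) × 1.132^(2/3) × √0.00084 = 1.967 m/s. Hydraulic depth D_h = A/T = 14.81/12.25 = 1.209 m.
Froude number Fr = V/√(g·D_h) = 1.967/√(9.81×1.209) = 0.571, which is less than 1, so the flow is subcritical.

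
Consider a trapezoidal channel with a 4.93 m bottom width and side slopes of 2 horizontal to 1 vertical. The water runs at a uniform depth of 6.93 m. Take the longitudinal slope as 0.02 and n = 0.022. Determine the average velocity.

V = 15.2 m/s

With bottom width b = 4.93 m and side slope z = 2: A = (b + zy)y = (4.93 + 2×6.93)×6.93 = 130.2 m²; P = b + 2y√(1+z²) = 4.93 + 2×6.93×2.236 = 35.92 m.
Hydraulic radius R = A/P = 130.2/35.92 = 3.625 m.
From Manning's equation, V = (1/n) R^(2/3) S^(1/2) = (1/0.022) × 3.625^(2/3) × 0.02^(1/2) = 15.2 m/s.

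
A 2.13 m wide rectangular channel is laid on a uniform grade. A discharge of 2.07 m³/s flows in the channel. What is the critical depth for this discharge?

y_c = 0.458 m

For a rectangular channel, critical depth y_c = (q²/g)^(1/3) where q = Q/b = 2.07/2.13 = 0.9718 m²/s.
So y_c = (0.9718²/9.81)^(1/3) = 0.458 m.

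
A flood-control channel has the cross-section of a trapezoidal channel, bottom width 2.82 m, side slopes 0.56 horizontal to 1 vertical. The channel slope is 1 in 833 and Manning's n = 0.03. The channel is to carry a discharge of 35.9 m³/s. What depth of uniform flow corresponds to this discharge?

y_n = 4.17 m

Manning's equation rearranged: A R^(2/3) = nQ / (1·√S) = 0.03 × 35.9 / (√0.0012) = 31.08.
At y = 3.02 m: A R^(2/3) = 17.04 — too small.
At y = 4.17 m: A R^(2/3) = 31.06 — ≈ 31.08.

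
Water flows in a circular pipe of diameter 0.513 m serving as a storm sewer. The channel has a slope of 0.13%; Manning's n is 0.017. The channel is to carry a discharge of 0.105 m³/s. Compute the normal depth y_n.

y_n = 0.396 m

Manning's equation rearranged: A R^(2/3) = nQ / (1·√S) = 0.017 × 0.105 / (√0.0013) = 0.04951.
Trying y = 0.347 m: A R^(2/3) = 0.04204 — short.
Trying y = 0.473 m: A R^(2/3) = 0.05644 — over.
Trying y = 0.396 m: A R^(2/3) = 0.04951 — matches.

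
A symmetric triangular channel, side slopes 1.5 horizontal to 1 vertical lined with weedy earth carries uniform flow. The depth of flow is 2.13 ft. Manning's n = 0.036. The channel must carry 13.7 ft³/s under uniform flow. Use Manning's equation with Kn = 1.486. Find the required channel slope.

For a triangular section with side slope z = 1.5: A = zy² = 1.5×2.13² = 6.805 ft²; P = 2y√(1+z²) = 2×2.13×1.803 = 7.68 ft.
Hydraulic radius R = A/P = 6.805/7.68 = 0.8861 ft.
From Manning's equation, S = [nQ / (1.486 A R^(2/3))]² = [0.036 × 13.7 / (1.486 × 6.805 × 0.8861^(2/3))]² = 0.00279.

S = 0.00279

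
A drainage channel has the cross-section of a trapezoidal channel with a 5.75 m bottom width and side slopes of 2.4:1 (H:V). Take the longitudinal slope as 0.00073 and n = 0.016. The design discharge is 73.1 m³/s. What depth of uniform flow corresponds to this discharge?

Manning's equation rearranged: A R^(2/3) = nQ / (1·√S) = 0.016 × 73.1 / (√0.00073) = 43.29.
Try y = 3.11 m: A R^(2/3) = 62.48 — high.
Try y = 2.32 m: A R^(2/3) = 34.01 — low.
Try y = 2.61 m: A R^(2/3) = 43.3 — close enough.

y_n = 2.61 m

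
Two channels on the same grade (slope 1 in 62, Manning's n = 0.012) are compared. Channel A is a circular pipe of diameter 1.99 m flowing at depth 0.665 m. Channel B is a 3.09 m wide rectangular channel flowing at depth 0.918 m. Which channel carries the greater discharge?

channel B

Channel A: For a circular section of diameter D = 1.99 m at depth y = 0.665 m, the central angle is θ = 2 arccos(1 − 2y/D) = 2.465 rad. Then A = (D²/8)(θ − sin θ) = 0.9107 m² and P = Dθ/2 = 2.453 m. Hydraulic radius R = A/P = 0.9107/2.453 = 0.3712 m. Q_A = (1/0.012)·0.9107·0.3712^(2/3)·√0.01613 = 4.978 m³/s.
Channel B: Flow area A = b·y = 3.09 × 0.918 = 2.837 m². Wetted perimeter P = b + 2y = 3.09 + 2×0.918 = 4.926 m. Hydraulic radius R = A/P = 2.837/4.926 = 0.5758 m. Q_B = (1/0.012)·2.837·0.5758^(2/3)·√0.01613 = 20.78 m³/s.
Q_A = 4.978 m³/s vs Q_B = 20.78 m³/s, so channel B carries more.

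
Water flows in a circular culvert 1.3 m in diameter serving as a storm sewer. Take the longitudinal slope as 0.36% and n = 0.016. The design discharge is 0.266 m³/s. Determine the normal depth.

y_n = 0.295 m

Manning's equation rearranged: A R^(2/3) = nQ / (1·√S) = 0.016 × 0.266 / (√0.0036) = 0.07093.
At y = 0.366 m: A R^(2/3) = 0.1086 — over.
At y = 0.215 m: A R^(2/3) = 0.03729 — short.
At y = 0.295 m: A R^(2/3) = 0.07086 — close enough.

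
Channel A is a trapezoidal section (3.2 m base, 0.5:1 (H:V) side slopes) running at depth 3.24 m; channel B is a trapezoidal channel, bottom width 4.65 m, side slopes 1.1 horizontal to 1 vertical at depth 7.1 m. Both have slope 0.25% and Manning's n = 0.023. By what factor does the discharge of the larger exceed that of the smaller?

Channel A: With bottom width b = 3.2 m and side slope z = 0.5: A = (b + zy)y = (3.2 + 0.5×3.24)×3.24 = 15.62 m²; P = b + 2y√(1+z²) = 3.2 + 2×3.24×1.118 = 10.44 m. Hydraulic radius R = A/P = 15.62/10.44 = 1.495 m. Q_A = (1/0.023)·15.62·1.495^(2/3)·√0.0025 = 44.39 m³/s.
Channel B: With bottom width b = 4.65 m and side slope z = 1.1: A = (b + zy)y = (4.65 + 1.1×7.1)×7.1 = 88.47 m²; P = b + 2y√(1+z²) = 4.65 + 2×7.1×1.487 = 25.76 m. Hydraulic radius R = A/P = 88.47/25.76 = 3.434 m. Q_B = (1/0.023)·88.47·3.434^(2/3)·√0.0025 = 437.8 m³/s.
The larger discharge is 437.8 m³/s and the smaller is 44.39 m³/s; the ratio is 9.86.

9.86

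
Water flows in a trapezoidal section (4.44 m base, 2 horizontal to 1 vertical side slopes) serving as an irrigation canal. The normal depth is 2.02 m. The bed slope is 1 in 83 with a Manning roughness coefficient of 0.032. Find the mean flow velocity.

V = 4.03 m/s

With bottom width b = 4.44 m and side slope z = 2: A = (b + zy)y = (4.44 + 2×2.02)×2.02 = 17.13 m²; P = b + 2y√(1+z²) = 4.44 + 2×2.02×2.236 = 13.47 m.
Hydraulic radius R = A/P = 17.13/13.47 = 1.271 m.
From Manning's equation, V = (1/n) R^(2/3) S^(1/2) = (1/0.032) × 1.271^(2/3) × 0.01205^(1/2) = 4.03 m/s.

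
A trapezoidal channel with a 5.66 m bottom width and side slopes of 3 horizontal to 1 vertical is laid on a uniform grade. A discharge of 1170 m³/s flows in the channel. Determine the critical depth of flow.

At critical depth, Q² T / (g A³) = 1, i.e. A³/T = Q²/g = 1170²/9.81 = 139500.
Trying y = 5.47 m: A³/T = 45720 — low.
Trying y = 7.89 m: A³/T = 233800 — high.
Trying y = 7.04 m: A³/T = 139900 — matches.

y_c = 7.04 m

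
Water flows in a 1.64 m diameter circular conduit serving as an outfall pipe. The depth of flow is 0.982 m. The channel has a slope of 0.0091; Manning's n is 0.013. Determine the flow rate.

Q = 5.73 m³/s

For a circular section of diameter D = 1.64 m at depth y = 0.982 m, the central angle is θ = 2 arccos(1 − 2y/D) = 3.539 rad. Then A = (D²/8)(θ − sin θ) = 1.32 m² and P = Dθ/2 = 2.902 m.
Hydraulic radius R = A/P = 1.32/2.902 = 0.4549 m.
Manning's equation: Q = (1/n) A R^(2/3) S^(1/2) = (1/0.013) × 1.32 × 0.4549^(2/3) × 0.0091^(1/2) = 5.73 m³/s.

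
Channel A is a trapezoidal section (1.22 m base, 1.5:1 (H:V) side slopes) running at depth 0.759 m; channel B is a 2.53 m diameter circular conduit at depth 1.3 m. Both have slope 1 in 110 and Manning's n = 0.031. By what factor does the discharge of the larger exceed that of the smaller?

1.84

Channel A: With bottom width b = 1.22 m and side slope z = 1.5: A = (b + zy)y = (1.22 + 1.5×0.759)×0.759 = 1.79 m²; P = b + 2y√(1+z²) = 1.22 + 2×0.759×1.803 = 3.957 m. Hydraulic radius R = A/P = 1.79/3.957 = 0.4524 m. Q_A = (1/0.031)·1.79·0.4524^(2/3)·√0.009091 = 3.245 m³/s.
Channel B: For a circular section of diameter D = 2.53 m at depth y = 1.3 m, the central angle is θ = 2 arccos(1 − 2y/D) = 3.197 rad. Then A = (D²/8)(θ − sin θ) = 2.602 m² and P = Dθ/2 = 4.044 m. Hydraulic radius R = A/P = 2.602/4.044 = 0.6434 m. Q_B = (1/0.031)·2.602·0.6434^(2/3)·√0.009091 = 5.965 m³/s.
The larger discharge is 5.965 m³/s and the smaller is 3.245 m³/s; the ratio is 1.84.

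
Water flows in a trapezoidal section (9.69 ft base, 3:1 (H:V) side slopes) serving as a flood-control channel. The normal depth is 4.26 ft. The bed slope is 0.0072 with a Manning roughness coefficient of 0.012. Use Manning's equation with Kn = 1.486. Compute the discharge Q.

Q = 1910 ft³/s

With bottom width b = 9.69 ft and side slope z = 3: A = (b + zy)y = (9.69 + 3×4.26)×4.26 = 95.72 ft²; P = b + 2y√(1+z²) = 9.69 + 2×4.26×3.162 = 36.63 ft.
Hydraulic radius R = A/P = 95.72/36.63 = 2.613 ft.
Manning's equation: Q = (1.486/n) A R^(2/3) S^(1/2) = (1.486/0.012) × 95.72 × 2.613^(2/3) × 0.0072^(1/2) = 1910 ft³/s.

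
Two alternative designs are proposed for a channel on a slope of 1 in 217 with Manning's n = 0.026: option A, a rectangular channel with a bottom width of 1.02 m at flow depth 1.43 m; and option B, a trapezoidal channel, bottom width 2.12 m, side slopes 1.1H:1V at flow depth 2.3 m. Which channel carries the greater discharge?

channel B

Channel A: Flow area A = b·y = 1.02 × 1.43 = 1.459 m². Wetted perimeter P = b + 2y = 1.02 + 2×1.43 = 3.88 m. Hydraulic radius R = A/P = 1.459/3.88 = 0.3759 m. Q_A = (1/0.026)·1.459·0.3759^(2/3)·√0.004608 = 1.984 m³/s.
Channel B: With bottom width b = 2.12 m and side slope z = 1.1: A = (b + zy)y = (2.12 + 1.1×2.3)×2.3 = 10.7 m²; P = b + 2y√(1+z²) = 2.12 + 2×2.3×1.487 = 8.958 m. Hydraulic radius R = A/P = 10.7/8.958 = 1.194 m. Q_B = (1/0.026)·10.7·1.194^(2/3)·√0.004608 = 31.43 m³/s.
Q_A = 1.984 m³/s vs Q_B = 31.43 m³/s, so channel B carries more.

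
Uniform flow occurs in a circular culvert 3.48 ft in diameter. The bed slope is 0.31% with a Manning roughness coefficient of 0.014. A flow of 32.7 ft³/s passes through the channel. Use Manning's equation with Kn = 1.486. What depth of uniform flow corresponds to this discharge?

y_n = 2.02 ft

Manning's equation rearranged: A R^(2/3) = nQ / (1.486·√S) = 0.014 × 32.7 / (1.486 × √0.0031) = 5.533.
At y = 1.38 ft: A R^(2/3) = 2.875 — low.
At y = 2.26 ft: A R^(2/3) = 6.548 — high.
At y = 2.02 ft: A R^(2/3) = 5.532 — matches.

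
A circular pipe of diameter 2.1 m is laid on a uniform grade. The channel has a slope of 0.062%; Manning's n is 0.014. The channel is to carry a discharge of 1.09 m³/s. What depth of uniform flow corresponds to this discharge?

Manning's equation rearranged: A R^(2/3) = nQ / (1·√S) = 0.014 × 1.09 / (√0.00062) = 0.6129.
Trying y = 0.605 m: A R^(2/3) = 0.408 — low.
Trying y = 0.748 m: A R^(2/3) = 0.6126 — ≈ 0.6129.

y_n = 0.748 m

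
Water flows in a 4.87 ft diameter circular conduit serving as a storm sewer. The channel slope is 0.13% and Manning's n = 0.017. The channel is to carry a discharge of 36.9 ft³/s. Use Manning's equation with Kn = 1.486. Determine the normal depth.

Manning's equation rearranged: A R^(2/3) = nQ / (1.486·√S) = 0.017 × 36.9 / (1.486 × √0.0013) = 11.71.
At y = 3.12 ft: A R^(2/3) = 15.73 — over.
At y = 2.58 ft: A R^(2/3) = 11.7 — ≈ 11.71.

y_n = 2.58 ft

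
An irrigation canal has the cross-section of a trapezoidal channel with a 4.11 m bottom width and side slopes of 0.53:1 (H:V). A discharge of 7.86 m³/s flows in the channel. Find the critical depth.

y_c = 0.698 m

At critical depth, Q² T / (g A³) = 1, i.e. A³/T = Q²/g = 7.86²/9.81 = 6.298.
Trying y = 0.509 m: A³/T = 2.383 — too small.
Trying y = 0.833 m: A³/T = 10.92 — too large.
Trying y = 0.698 m: A³/T = 6.305 — ≈ 6.298.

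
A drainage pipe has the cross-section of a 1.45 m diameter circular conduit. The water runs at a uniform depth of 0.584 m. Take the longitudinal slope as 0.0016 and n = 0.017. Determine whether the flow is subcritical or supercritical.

subcritical

For a circular section of diameter D = 1.45 m at depth y = 0.584 m, the central angle is θ = 2 arccos(1 − 2y/D) = 2.75 rad. Then A = (D²/8)(θ − sin θ) = 0.6225 m² and P = Dθ/2 = 1.994 m.
Hydraulic radius R = A/P = 0.6225/1.994 = 0.3122 m.
V = (1/n) R^(2/3) √S = (1/0.017) × 0.3122^(2/3) × √0.0016 = 1.083 m/s. Hydraulic depth D_h = A/T = 0.6225/1.422 = 0.4377 m.
Froude number Fr = V/√(g·D_h) = 1.083/√(9.81×0.4377) = 0.523, which is less than 1, so the flow is subcritical.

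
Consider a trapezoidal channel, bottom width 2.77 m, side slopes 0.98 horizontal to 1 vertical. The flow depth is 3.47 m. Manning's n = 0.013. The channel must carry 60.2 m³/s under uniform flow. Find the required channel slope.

With bottom width b = 2.77 m and side slope z = 0.98: A = (b + zy)y = (2.77 + 0.98×3.47)×3.47 = 21.41 m²; P = b + 2y√(1+z²) = 2.77 + 2×3.47×1.4 = 12.49 m.
Hydraulic radius R = A/P = 21.41/12.49 = 1.715 m.
From Manning's equation, S = [nQ / (1 A R^(2/3))]² = [0.013 × 60.2 / (1 × 21.41 × 1.715^(2/3))]² = 0.000651.

S = 0.000651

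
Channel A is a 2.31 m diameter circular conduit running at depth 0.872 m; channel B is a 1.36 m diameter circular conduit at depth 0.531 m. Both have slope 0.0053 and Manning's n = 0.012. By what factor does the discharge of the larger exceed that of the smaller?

3.86

Channel A: For a circular section of diameter D = 2.31 m at depth y = 0.872 m, the central angle is θ = 2 arccos(1 − 2y/D) = 2.647 rad. Then A = (D²/8)(θ − sin θ) = 1.448 m² and P = Dθ/2 = 3.057 m. Hydraulic radius R = A/P = 1.448/3.057 = 0.4738 m. Q_A = (1/0.012)·1.448·0.4738^(2/3)·√0.0053 = 5.34 m³/s.
Channel B: For a circular section of diameter D = 1.36 m at depth y = 0.531 m, the central angle is θ = 2 arccos(1 − 2y/D) = 2.7 rad. Then A = (D²/8)(θ − sin θ) = 0.5253 m² and P = Dθ/2 = 1.836 m. Hydraulic radius R = A/P = 0.5253/1.836 = 0.2862 m. Q_B = (1/0.012)·0.5253·0.2862^(2/3)·√0.0053 = 1.384 m³/s.
The larger discharge is 5.34 m³/s and the smaller is 1.384 m³/s; the ratio is 3.86.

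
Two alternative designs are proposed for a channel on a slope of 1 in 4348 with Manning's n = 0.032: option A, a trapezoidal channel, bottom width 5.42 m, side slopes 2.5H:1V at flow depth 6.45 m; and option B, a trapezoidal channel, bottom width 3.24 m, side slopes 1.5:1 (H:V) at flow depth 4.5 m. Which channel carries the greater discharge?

Channel A: With bottom width b = 5.42 m and side slope z = 2.5: A = (b + zy)y = (5.42 + 2.5×6.45)×6.45 = 139 m²; P = b + 2y√(1+z²) = 5.42 + 2×6.45×2.693 = 40.15 m. Hydraulic radius R = A/P = 139/40.15 = 3.461 m. Q_A = (1/0.032)·139·3.461^(2/3)·√0.00023 = 150.7 m³/s.
Channel B: With bottom width b = 3.24 m and side slope z = 1.5: A = (b + zy)y = (3.24 + 1.5×4.5)×4.5 = 44.95 m²; P = b + 2y√(1+z²) = 3.24 + 2×4.5×1.803 = 19.46 m. Hydraulic radius R = A/P = 44.95/19.46 = 2.31 m. Q_B = (1/0.032)·44.95·2.31^(2/3)·√0.00023 = 37.22 m³/s.
Q_A = 150.7 m³/s vs Q_B = 37.22 m³/s, so channel A carries more.

channel A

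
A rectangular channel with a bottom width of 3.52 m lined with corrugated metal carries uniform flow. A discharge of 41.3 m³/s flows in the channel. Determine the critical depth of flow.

y_c = 2.41 m

For a rectangular channel, critical depth y_c = (q²/g)^(1/3) where q = Q/b = 41.3/3.52 = 11.73 m²/s.
So y_c = (11.73²/9.81)^(1/3) = 2.41 m.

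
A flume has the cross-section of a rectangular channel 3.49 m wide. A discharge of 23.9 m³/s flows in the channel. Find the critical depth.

y_c = 1.68 m

For a rectangular channel, critical depth y_c = (q²/g)^(1/3) where q = Q/b = 23.9/3.49 = 6.848 m²/s.
So y_c = (6.848²/9.81)^(1/3) = 1.68 m.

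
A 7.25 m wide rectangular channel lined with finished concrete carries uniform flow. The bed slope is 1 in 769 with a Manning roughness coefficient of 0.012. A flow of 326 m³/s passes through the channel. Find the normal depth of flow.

y_n = 8.11 m

Manning's equation rearranged: A R^(2/3) = nQ / (1·√S) = 0.012 × 326 / (√0.0013) = 108.5.
Try y = 6.72 m: A R^(2/3) = 86.23 — too small.
Try y = 8.11 m: A R^(2/3) = 108.5 — matches.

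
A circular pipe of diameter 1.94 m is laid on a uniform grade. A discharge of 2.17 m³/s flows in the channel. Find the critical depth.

At critical depth, Q² T / (g A³) = 1, i.e. A³/T = Q²/g = 2.17²/9.81 = 0.48.
At y = 0.529 m: A³/T = 0.1611 — low.
At y = 0.776 m: A³/T = 0.7081 — high.
At y = 0.701 m: A³/T = 0.4789 — ≈ 0.48.

y_c = 0.701 m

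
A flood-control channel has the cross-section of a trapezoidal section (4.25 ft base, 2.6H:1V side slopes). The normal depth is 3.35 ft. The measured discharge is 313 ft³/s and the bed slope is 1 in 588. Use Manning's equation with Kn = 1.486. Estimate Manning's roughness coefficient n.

n = 0.013

With bottom width b = 4.25 ft and side slope z = 2.6: A = (b + zy)y = (4.25 + 2.6×3.35)×3.35 = 43.42 ft²; P = b + 2y√(1+z²) = 4.25 + 2×3.35×2.786 = 22.91 ft.
Hydraulic radius R = A/P = 43.42/22.91 = 1.895 ft.
Rearranging Manning's equation: n = (1.486/Q) A R^(2/3) S^(1/2) = (1.486/313) × 43.42 × 1.895^(2/3) × √0.001701 = 0.013.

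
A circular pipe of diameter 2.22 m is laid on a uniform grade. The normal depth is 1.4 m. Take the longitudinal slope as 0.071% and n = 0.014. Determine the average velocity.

For a circular section of diameter D = 2.22 m at depth y = 1.4 m, the central angle is θ = 2 arccos(1 − 2y/D) = 3.67 rad. Then A = (D²/8)(θ − sin θ) = 2.572 m² and P = Dθ/2 = 4.074 m.
Hydraulic radius R = A/P = 2.572/4.074 = 0.6313 m.
From Manning's equation, V = (1/n) R^(2/3) S^(1/2) = (1/0.014) × 0.6313^(2/3) × 0.00071^(1/2) = 1.4 m/s.

V = 1.4 m/s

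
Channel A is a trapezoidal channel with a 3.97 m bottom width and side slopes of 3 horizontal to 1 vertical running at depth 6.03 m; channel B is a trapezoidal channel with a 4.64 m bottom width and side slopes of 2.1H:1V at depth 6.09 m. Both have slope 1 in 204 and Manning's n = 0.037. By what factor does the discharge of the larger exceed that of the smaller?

Channel A: With bottom width b = 3.97 m and side slope z = 3: A = (b + zy)y = (3.97 + 3×6.03)×6.03 = 133 m²; P = b + 2y√(1+z²) = 3.97 + 2×6.03×3.162 = 42.11 m. Hydraulic radius R = A/P = 133/42.11 = 3.159 m. Q_A = (1/0.037)·133·3.159^(2/3)·√0.004902 = 541.9 m³/s.
Channel B: With bottom width b = 4.64 m and side slope z = 2.1: A = (b + zy)y = (4.64 + 2.1×6.09)×6.09 = 106.1 m²; P = b + 2y√(1+z²) = 4.64 + 2×6.09×2.326 = 32.97 m. Hydraulic radius R = A/P = 106.1/32.97 = 3.219 m. Q_B = (1/0.037)·106.1·3.219^(2/3)·√0.004902 = 437.9 m³/s.
The larger discharge is 541.9 m³/s and the smaller is 437.9 m³/s; the ratio is 1.24.

1.24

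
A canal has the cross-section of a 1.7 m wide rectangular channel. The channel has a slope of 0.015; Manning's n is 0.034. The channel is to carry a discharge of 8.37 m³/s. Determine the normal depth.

y_n = 1.94 m

Manning's equation rearranged: A R^(2/3) = nQ / (1·√S) = 0.034 × 8.37 / (√0.015) = 2.324.
Trying y = 1.43 m: A R^(2/3) = 1.598 — short.
Trying y = 2.18 m: A R^(2/3) = 2.67 — over.
Trying y = 1.94 m: A R^(2/3) = 2.323 — close enough.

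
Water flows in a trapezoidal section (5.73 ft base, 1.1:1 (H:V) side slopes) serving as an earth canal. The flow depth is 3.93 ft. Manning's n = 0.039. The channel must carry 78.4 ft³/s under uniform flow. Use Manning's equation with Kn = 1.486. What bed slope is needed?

With bottom width b = 5.73 ft and side slope z = 1.1: A = (b + zy)y = (5.73 + 1.1×3.93)×3.93 = 39.51 ft²; P = b + 2y√(1+z²) = 5.73 + 2×3.93×1.487 = 17.41 ft.
Hydraulic radius R = A/P = 39.51/17.41 = 2.269 ft.
From Manning's equation, S = [nQ / (1.486 A R^(2/3))]² = [0.039 × 78.4 / (1.486 × 39.51 × 2.269^(2/3))]² = 0.00091.

S = 0.00091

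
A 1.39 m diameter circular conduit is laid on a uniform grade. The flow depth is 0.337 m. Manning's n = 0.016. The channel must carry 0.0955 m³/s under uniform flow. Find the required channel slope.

S = 0.00025

For a circular section of diameter D = 1.39 m at depth y = 0.337 m, the central angle is θ = 2 arccos(1 − 2y/D) = 2.059 rad. Then A = (D²/8)(θ − sin θ) = 0.2841 m² and P = Dθ/2 = 1.431 m.
Hydraulic radius R = A/P = 0.2841/1.431 = 0.1985 m.
From Manning's equation, S = [nQ / (1 A R^(2/3))]² = [0.016 × 0.0955 / (1 × 0.2841 × 0.1985^(2/3))]² = 0.00025.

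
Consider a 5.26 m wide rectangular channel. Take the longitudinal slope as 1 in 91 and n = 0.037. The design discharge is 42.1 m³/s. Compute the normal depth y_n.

Manning's equation rearranged: A R^(2/3) = nQ / (1·√S) = 0.037 × 42.1 / (√0.01099) = 14.86.
At y = 2.91 m: A R^(2/3) = 18.99 — too large.
At y = 2.15 m: A R^(2/3) = 12.65 — too small.
At y = 2.42 m: A R^(2/3) = 14.85 — ≈ 14.86.

y_n = 2.42 m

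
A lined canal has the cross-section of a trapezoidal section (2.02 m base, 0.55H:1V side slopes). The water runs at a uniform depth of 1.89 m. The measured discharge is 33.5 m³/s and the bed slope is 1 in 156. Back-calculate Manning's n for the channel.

With bottom width b = 2.02 m and side slope z = 0.55: A = (b + zy)y = (2.02 + 0.55×1.89)×1.89 = 5.782 m²; P = b + 2y√(1+z²) = 2.02 + 2×1.89×1.141 = 6.334 m.
Hydraulic radius R = A/P = 5.782/6.334 = 0.9129 m.
Rearranging Manning's equation: n = (1/Q) A R^(2/3) S^(1/2) = (1/33.5) × 5.782 × 0.9129^(2/3) × √0.00641 = 0.013.

n = 0.013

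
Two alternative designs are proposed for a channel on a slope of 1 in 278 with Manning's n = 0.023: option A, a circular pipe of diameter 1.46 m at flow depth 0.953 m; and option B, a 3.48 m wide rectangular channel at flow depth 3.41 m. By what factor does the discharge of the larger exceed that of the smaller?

20

Channel A: For a circular section of diameter D = 1.46 m at depth y = 0.953 m, the central angle is θ = 2 arccos(1 − 2y/D) = 3.762 rad. Then A = (D²/8)(θ − sin θ) = 1.158 m² and P = Dθ/2 = 2.747 m. Hydraulic radius R = A/P = 1.158/2.747 = 0.4214 m. Q_A = (1/0.023)·1.158·0.4214^(2/3)·√0.003597 = 1.697 m³/s.
Channel B: Flow area A = b·y = 3.48 × 3.41 = 11.87 m². Wetted perimeter P = b + 2y = 3.48 + 2×3.41 = 10.3 m. Hydraulic radius R = A/P = 11.87/10.3 = 1.152 m. Q_B = (1/0.023)·11.87·1.152^(2/3)·√0.003597 = 34.01 m³/s.
The larger discharge is 34.01 m³/s and the smaller is 1.697 m³/s; the ratio is 20.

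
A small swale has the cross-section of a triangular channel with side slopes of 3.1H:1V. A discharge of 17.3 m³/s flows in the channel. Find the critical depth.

At critical depth, Q² T / (g A³) = 1, i.e. A³/T = Q²/g = 17.3²/9.81 = 30.51.
Try y = 1.03 m: A³/T = 5.57 — low.
Try y = 1.81 m: A³/T = 93.34 — high.
Try y = 1.45 m: A³/T = 30.8 — close enough.

y_c = 1.45 m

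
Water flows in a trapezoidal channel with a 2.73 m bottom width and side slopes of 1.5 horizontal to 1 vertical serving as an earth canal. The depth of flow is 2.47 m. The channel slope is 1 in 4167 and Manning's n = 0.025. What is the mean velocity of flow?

With bottom width b = 2.73 m and side slope z = 1.5: A = (b + zy)y = (2.73 + 1.5×2.47)×2.47 = 15.89 m²; P = b + 2y√(1+z²) = 2.73 + 2×2.47×1.803 = 11.64 m.
Hydraulic radius R = A/P = 15.89/11.64 = 1.366 m.
From Manning's equation, V = (1/n) R^(2/3) S^(1/2) = (1/0.025) × 1.366^(2/3) × 0.00024^(1/2) = 0.763 m/s.

V = 0.763 m/s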